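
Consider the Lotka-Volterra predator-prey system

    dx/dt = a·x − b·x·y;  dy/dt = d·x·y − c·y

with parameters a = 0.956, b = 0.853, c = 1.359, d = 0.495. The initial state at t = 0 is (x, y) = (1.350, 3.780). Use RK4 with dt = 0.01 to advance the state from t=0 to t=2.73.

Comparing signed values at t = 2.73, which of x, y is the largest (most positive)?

t=0.000: state=(1.350, 3.780)
step 1 (dt=0.01): k1=(-3.062, -2.611), k2=(-3.013, -2.631), k3=(-3.013, -2.630), k4=(-2.964, -2.649); state += dt/6·(k1+2k2+2k3+k4)
t=0.010: state=(1.320, 3.754)
t=0.020: state=(1.291, 3.727)
t=0.030: state=(1.262, 3.700)
continuing one RK4 step at a time; state shown every 10 steps (Δt=0.1):
t=0.100: state=(1.089, 3.504)
t=0.200: state=(0.899, 3.212)
t=0.300: state=(0.762, 2.921)
t=0.400: state=(0.661, 2.641)
t=0.500: state=(0.588, 2.377)
t=0.600: state=(0.533, 2.134)
t=0.700: state=(0.494, 1.910)
t=0.800: state=(0.466, 1.708)
t=0.900: state=(0.447, 1.525)
t=1.000: state=(0.435, 1.360)
t=1.100: state=(0.429, 1.213)
t=1.200: state=(0.428, 1.082)
t=1.300: state=(0.431, 0.964)
t=1.400: state=(0.439, 0.860)
t=1.500: state=(0.451, 0.768)
t=1.600: state=(0.466, 0.685)
t=1.700: state=(0.485, 0.613)
t=1.800: state=(0.508, 0.548)
t=1.900: state=(0.535, 0.491)
t=2.000: state=(0.566, 0.440)
t=2.100: state=(0.601, 0.396)
t=2.200: state=(0.640, 0.356)
t=2.300: state=(0.685, 0.321)
t=2.400: state=(0.734, 0.290)
t=2.500: state=(0.789, 0.263)
t=2.600: state=(0.849, 0.239)
t=2.700: state=(0.917, 0.218)
t=2.730: state=(0.938, 0.212)
compare at T: x=0.938, y=0.212

largest component: x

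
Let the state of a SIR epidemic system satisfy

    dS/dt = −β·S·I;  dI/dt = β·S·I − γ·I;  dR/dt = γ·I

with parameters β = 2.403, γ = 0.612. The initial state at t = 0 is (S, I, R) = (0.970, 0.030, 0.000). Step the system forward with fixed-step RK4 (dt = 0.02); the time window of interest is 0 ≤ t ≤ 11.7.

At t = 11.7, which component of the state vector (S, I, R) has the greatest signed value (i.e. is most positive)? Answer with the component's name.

t=0.000: state=(0.970, 0.030, 0.000)
step 1 (dt=0.02): k1=(-0.070, 0.052, 0.018), k2=(-0.071, 0.052, 0.019), k3=(-0.071, 0.052, 0.019), k4=(-0.072, 0.053, 0.019); state += dt/6·(k1+2k2+2k3+k4)
t=0.020: state=(0.969, 0.031, 0.000)
t=0.040: state=(0.967, 0.032, 0.001)
t=0.060: state=(0.966, 0.033, 0.001)
continuing one RK4 step at a time; state shown every 25 steps (Δt=0.5):
t=0.500: state=(0.917, 0.069, 0.014)
t=1.000: state=(0.810, 0.144, 0.046)
t=1.500: state=(0.639, 0.255, 0.106)
t=2.000: state=(0.440, 0.359, 0.201)
t=2.500: state=(0.276, 0.404, 0.320)
t=3.000: state=(0.171, 0.387, 0.442)
t=3.500: state=(0.111, 0.336, 0.553)
t=4.000: state=(0.077, 0.277, 0.647)
t=4.500: state=(0.057, 0.220, 0.723)
t=5.000: state=(0.045, 0.172, 0.783)
t=5.500: state=(0.037, 0.133, 0.829)
t=6.000: state=(0.032, 0.102, 0.865)
t=6.500: state=(0.029, 0.078, 0.893)
t=7.000: state=(0.027, 0.060, 0.914)
t=7.500: state=(0.025, 0.045, 0.930)
t=8.000: state=(0.024, 0.034, 0.942)
t=8.500: state=(0.023, 0.026, 0.951)
t=9.000: state=(0.023, 0.020, 0.958)
t=9.500: state=(0.022, 0.015, 0.963)
t=10.000: state=(0.022, 0.011, 0.967)
t=10.500: state=(0.022, 0.009, 0.970)
t=11.000: state=(0.021, 0.006, 0.972)
t=11.500: state=(0.021, 0.005, 0.974)
t=11.700: state=(0.021, 0.004, 0.975)
compare at T: S=0.021, I=0.004, R=0.975

largest component: R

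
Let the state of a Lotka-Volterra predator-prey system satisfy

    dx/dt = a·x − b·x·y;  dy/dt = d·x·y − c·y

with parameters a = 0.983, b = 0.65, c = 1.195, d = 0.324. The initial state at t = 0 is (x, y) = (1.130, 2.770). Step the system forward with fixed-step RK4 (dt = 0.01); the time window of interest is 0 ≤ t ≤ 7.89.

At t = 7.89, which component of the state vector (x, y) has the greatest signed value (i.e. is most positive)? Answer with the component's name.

largest component: x

t=0.000: state=(1.130, 2.770)
step 1 (dt=0.01): k1=(-0.924, -2.296), k2=(-0.912, -2.291), k3=(-0.912, -2.291), k4=(-0.900, -2.285); state += dt/6·(k1+2k2+2k3+k4)
t=0.010: state=(1.121, 2.747)
t=0.020: state=(1.112, 2.724)
t=0.030: state=(1.103, 2.702)
continuing one RK4 step at a time; state shown every 50 steps (Δt=0.5):
t=0.500: state=(0.889, 1.786)
t=1.000: state=(0.912, 1.134)
t=1.500: state=(1.107, 0.733)
t=2.000: state=(1.487, 0.496)
t=2.500: state=(2.119, 0.364)
t=3.000: state=(3.112, 0.304)
t=3.500: state=(4.613, 0.311)
t=4.000: state=(6.721, 0.425)
t=4.500: state=(9.067, 0.843)
t=5.000: state=(9.394, 2.187)
t=5.500: state=(5.374, 4.123)
t=6.000: state=(2.204, 4.030)
t=6.500: state=(1.170, 2.865)
t=7.000: state=(0.897, 1.853)
t=7.500: state=(0.903, 1.176)
t=7.890: state=(1.030, 0.833)
compare at T: x=1.030, y=0.833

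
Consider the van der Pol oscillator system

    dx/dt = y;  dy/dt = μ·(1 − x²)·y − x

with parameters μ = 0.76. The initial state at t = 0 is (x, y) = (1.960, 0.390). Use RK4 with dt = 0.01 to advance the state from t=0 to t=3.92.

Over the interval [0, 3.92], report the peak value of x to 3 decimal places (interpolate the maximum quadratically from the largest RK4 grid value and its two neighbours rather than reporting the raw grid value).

max x = 1.990

t=0.000: state=(1.960, 0.390)
step 1 (dt=0.01): k1=(0.390, -2.802), k2=(0.376, -2.776), k3=(0.376, -2.776), k4=(0.362, -2.750); state += dt/6·(k1+2k2+2k3+k4)
t=0.010: state=(1.964, 0.362)
t=0.020: state=(1.967, 0.335)
t=0.030: state=(1.970, 0.308)
continuing one RK4 step at a time; state shown every 20 steps (Δt=0.2):
t=0.200: state=(1.989, -0.070)
t=0.400: state=(1.943, -0.365)
t=0.600: state=(1.850, -0.560)
t=0.800: state=(1.722, -0.706)
t=1.000: state=(1.568, -0.835)
t=1.200: state=(1.388, -0.969)
t=1.400: state=(1.180, -1.122)
t=1.600: state=(0.937, -1.312)
t=1.800: state=(0.652, -1.550)
t=2.000: state=(0.313, -1.842)
t=2.200: state=(-0.087, -2.162)
t=2.400: state=(-0.547, -2.408)
t=2.600: state=(-1.032, -2.381)
t=2.800: state=(-1.471, -1.935)
t=3.000: state=(-1.787, -1.207)
t=3.200: state=(-1.956, -0.509)
t=3.400: state=(-2.004, -0.005)
t=3.600: state=(-1.970, 0.318)
t=3.800: state=(-1.885, 0.527)
t=3.920: state=(-1.815, 0.622)
largest grid value and its neighbours: x(0.150)=1.98988, x(0.160)=1.99005, x(0.170)=1.99002
parabola through these three points peaks at t≈0.163 with x≈1.99006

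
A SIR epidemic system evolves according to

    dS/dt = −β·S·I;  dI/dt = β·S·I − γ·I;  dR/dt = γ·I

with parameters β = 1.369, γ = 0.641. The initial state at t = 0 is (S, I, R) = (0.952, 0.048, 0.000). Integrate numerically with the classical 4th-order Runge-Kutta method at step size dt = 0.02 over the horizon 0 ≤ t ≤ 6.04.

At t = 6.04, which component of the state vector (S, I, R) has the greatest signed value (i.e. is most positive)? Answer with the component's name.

largest component: R

t=0.000: state=(0.952, 0.048, 0.000)
step 1 (dt=0.02): k1=(-0.063, 0.032, 0.031), k2=(-0.063, 0.032, 0.031), k3=(-0.063, 0.032, 0.031), k4=(-0.063, 0.032, 0.031); state += dt/6·(k1+2k2+2k3+k4)
t=0.020: state=(0.951, 0.049, 0.001)
t=0.040: state=(0.949, 0.049, 0.001)
t=0.060: state=(0.948, 0.050, 0.002)
continuing one RK4 step at a time; state shown every 10 steps (Δt=0.2):
t=0.200: state=(0.939, 0.055, 0.007)
t=0.400: state=(0.924, 0.062, 0.014)
t=0.600: state=(0.907, 0.070, 0.023)
t=0.800: state=(0.889, 0.079, 0.032)
t=1.000: state=(0.869, 0.088, 0.043)
t=1.200: state=(0.847, 0.098, 0.055)
t=1.400: state=(0.823, 0.109, 0.068)
t=1.600: state=(0.798, 0.119, 0.083)
t=1.800: state=(0.771, 0.130, 0.099)
t=2.000: state=(0.743, 0.141, 0.116)
t=2.200: state=(0.714, 0.151, 0.135)
t=2.400: state=(0.684, 0.161, 0.155)
t=2.600: state=(0.654, 0.170, 0.176)
t=2.800: state=(0.623, 0.178, 0.198)
t=3.000: state=(0.593, 0.185, 0.222)
t=3.200: state=(0.563, 0.191, 0.246)
t=3.400: state=(0.534, 0.195, 0.271)
t=3.600: state=(0.506, 0.198, 0.296)
t=3.800: state=(0.479, 0.199, 0.321)
t=4.000: state=(0.454, 0.199, 0.347)
t=4.200: state=(0.430, 0.198, 0.372)
t=4.400: state=(0.407, 0.195, 0.398)
t=4.600: state=(0.386, 0.191, 0.422)
t=4.800: state=(0.367, 0.187, 0.447)
t=5.000: state=(0.349, 0.181, 0.470)
t=5.200: state=(0.332, 0.175, 0.493)
t=5.400: state=(0.317, 0.168, 0.515)
t=5.600: state=(0.303, 0.161, 0.536)
t=5.800: state=(0.290, 0.154, 0.556)
t=6.000: state=(0.279, 0.146, 0.575)
t=6.040: state=(0.276, 0.144, 0.579)
compare at T: S=0.276, I=0.144, R=0.579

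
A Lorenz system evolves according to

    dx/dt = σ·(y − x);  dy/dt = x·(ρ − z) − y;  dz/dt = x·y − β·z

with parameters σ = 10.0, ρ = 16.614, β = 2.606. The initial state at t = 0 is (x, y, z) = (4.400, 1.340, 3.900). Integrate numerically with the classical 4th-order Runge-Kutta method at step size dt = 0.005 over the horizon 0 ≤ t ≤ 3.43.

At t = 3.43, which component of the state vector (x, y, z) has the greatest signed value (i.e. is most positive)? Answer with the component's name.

largest component: y

t=0.000: state=(4.400, 1.340, 3.900)
step 1 (dt=0.005): k1=(-30.600, 54.602, -4.267), k2=(-28.470, 53.539, -3.752), k3=(-28.550, 53.603, -3.759), k4=(-26.492, 52.599, -3.269); state += dt/6·(k1+2k2+2k3+k4)
t=0.005: state=(4.257, 1.608, 3.881)
t=0.010: state=(4.135, 1.866, 3.867)
t=0.015: state=(4.030, 2.117, 3.857)
continuing one RK4 step at a time; state shown every 40 steps (Δt=0.2):
t=0.200: state=(7.115, 11.034, 7.571)
t=0.400: state=(10.926, 7.488, 24.268)
t=0.600: state=(2.307, -0.117, 16.759)
t=0.800: state=(0.484, 0.393, 9.960)
t=1.000: state=(0.847, 1.290, 5.994)
t=1.200: state=(2.788, 4.569, 4.353)
t=1.400: state=(9.159, 13.291, 11.588)
t=1.600: state=(8.608, 3.493, 23.650)
t=1.800: state=(1.449, 0.072, 14.675)
t=2.000: state=(0.629, 0.749, 8.760)
t=2.200: state=(1.506, 2.362, 5.444)
t=2.400: state=(5.061, 8.123, 5.866)
t=2.600: state=(11.525, 11.969, 20.751)
t=2.800: state=(4.334, 0.544, 19.375)
t=3.000: state=(0.954, 0.640, 11.611)
t=3.200: state=(1.318, 1.919, 7.095)
t=3.400: state=(3.896, 6.171, 5.805)
t=3.430: state=(4.640, 7.327, 6.200)
compare at T: x=4.640, y=7.327, z=6.200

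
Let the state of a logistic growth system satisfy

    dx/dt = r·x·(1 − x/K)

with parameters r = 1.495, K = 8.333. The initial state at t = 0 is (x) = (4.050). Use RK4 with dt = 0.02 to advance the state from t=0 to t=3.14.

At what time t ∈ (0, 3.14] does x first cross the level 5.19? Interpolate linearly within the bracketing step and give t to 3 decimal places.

t=0.000: state=(4.050)
step 1 (dt=0.02): k1=(3.112), k2=(3.113), k3=(3.113), k4=(3.114); state += dt/6·(k1+2k2+2k3+k4)
t=0.020: state=(4.112)
t=0.040: state=(4.175)
t=0.060: state=(4.237)
continuing one RK4 step at a time; state shown every 10 steps (Δt=0.2):
t=0.200: state=(4.670)
t=0.360: state=(5.152)
next step: t=0.380: state=(5.211) — x has crossed 5.19
linear interpolation between t=0.360 (5.15215) and t=0.380 (5.21074) → t≈0.373

t = 0.373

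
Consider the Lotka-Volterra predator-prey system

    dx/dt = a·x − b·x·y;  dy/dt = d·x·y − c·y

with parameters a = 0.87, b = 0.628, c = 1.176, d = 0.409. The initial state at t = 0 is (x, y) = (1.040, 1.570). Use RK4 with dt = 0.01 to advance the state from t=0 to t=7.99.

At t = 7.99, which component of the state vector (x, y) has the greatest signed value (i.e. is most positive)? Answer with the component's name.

largest component: x

t=0.000: state=(1.040, 1.570)
step 1 (dt=0.01): k1=(-0.121, -1.179), k2=(-0.117, -1.174), k3=(-0.117, -1.174), k4=(-0.113, -1.170); state += dt/6·(k1+2k2+2k3+k4)
t=0.010: state=(1.039, 1.558)
t=0.020: state=(1.038, 1.547)
t=0.030: state=(1.037, 1.535)
continuing one RK4 step at a time; state shown every 50 steps (Δt=0.5):
t=0.500: state=(1.065, 1.079)
t=1.000: state=(1.239, 0.756)
t=1.500: state=(1.561, 0.558)
t=2.000: state=(2.064, 0.447)
t=2.500: state=(2.794, 0.407)
t=3.000: state=(3.787, 0.441)
t=3.500: state=(4.992, 0.599)
t=4.000: state=(6.029, 1.037)
t=4.500: state=(5.866, 2.006)
t=5.000: state=(4.003, 3.112)
t=5.500: state=(2.221, 3.214)
t=6.000: state=(1.377, 2.545)
t=6.500: state=(1.078, 1.806)
t=7.000: state=(1.037, 1.241)
t=7.500: state=(1.157, 0.861)
t=7.990: state=(1.414, 0.624)
compare at T: x=1.414, y=0.624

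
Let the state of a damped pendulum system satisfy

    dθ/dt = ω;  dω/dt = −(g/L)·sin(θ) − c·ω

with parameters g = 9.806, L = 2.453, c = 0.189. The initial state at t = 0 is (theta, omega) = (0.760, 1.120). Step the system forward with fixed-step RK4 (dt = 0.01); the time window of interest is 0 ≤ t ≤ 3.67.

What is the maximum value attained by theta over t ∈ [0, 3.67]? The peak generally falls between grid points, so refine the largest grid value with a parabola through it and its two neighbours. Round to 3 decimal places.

max theta = 0.958

t=0.000: state=(0.760, 1.120)
step 1 (dt=0.01): k1=(1.120, -2.966), k2=(1.105, -2.979), k3=(1.105, -2.979), k4=(1.090, -2.992); state += dt/6·(k1+2k2+2k3+k4)
t=0.010: state=(0.771, 1.090)
t=0.020: state=(0.782, 1.060)
t=0.030: state=(0.792, 1.030)
continuing one RK4 step at a time; state shown every 20 steps (Δt=0.2):
t=0.200: state=(0.922, 0.489)
t=0.400: state=(0.954, -0.167)
t=0.600: state=(0.858, -0.783)
t=0.800: state=(0.648, -1.294)
t=1.000: state=(0.352, -1.624)
t=1.200: state=(0.015, -1.706)
t=1.400: state=(-0.312, -1.524)
t=1.600: state=(-0.580, -1.124)
t=1.800: state=(-0.753, -0.592)
t=2.000: state=(-0.814, -0.011)
t=2.200: state=(-0.759, 0.550)
t=2.400: state=(-0.600, 1.026)
t=2.600: state=(-0.359, 1.352)
t=2.800: state=(-0.073, 1.470)
t=3.000: state=(0.214, 1.358)
t=3.200: state=(0.457, 1.046)
t=3.400: state=(0.623, 0.599)
t=3.600: state=(0.693, 0.091)
t=3.670: state=(0.693, -0.088)
largest grid value and its neighbours: theta(0.340)=0.95806, theta(0.350)=0.95818, theta(0.360)=0.95797
parabola through these three points peaks at t≈0.349 with theta≈0.95818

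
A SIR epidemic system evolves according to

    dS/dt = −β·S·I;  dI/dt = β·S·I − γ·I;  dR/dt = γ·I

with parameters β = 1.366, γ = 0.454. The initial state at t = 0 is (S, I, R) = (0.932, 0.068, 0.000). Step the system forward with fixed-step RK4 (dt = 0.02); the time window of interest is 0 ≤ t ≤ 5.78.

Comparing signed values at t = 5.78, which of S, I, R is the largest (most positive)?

t=0.000: state=(0.932, 0.068, 0.000)
step 1 (dt=0.02): k1=(-0.087, 0.056, 0.031), k2=(-0.087, 0.056, 0.031), k3=(-0.087, 0.056, 0.031), k4=(-0.088, 0.056, 0.031); state += dt/6·(k1+2k2+2k3+k4)
t=0.020: state=(0.930, 0.069, 0.001)
t=0.040: state=(0.928, 0.070, 0.001)
t=0.060: state=(0.927, 0.071, 0.002)
continuing one RK4 step at a time; state shown every 10 steps (Δt=0.2):
t=0.200: state=(0.913, 0.080, 0.007)
t=0.400: state=(0.892, 0.093, 0.015)
t=0.600: state=(0.868, 0.108, 0.024)
t=0.800: state=(0.841, 0.125, 0.034)
t=1.000: state=(0.810, 0.143, 0.046)
t=1.200: state=(0.777, 0.162, 0.060)
t=1.400: state=(0.742, 0.182, 0.076)
t=1.600: state=(0.703, 0.203, 0.093)
t=1.800: state=(0.664, 0.223, 0.113)
t=2.000: state=(0.623, 0.243, 0.134)
t=2.200: state=(0.581, 0.262, 0.157)
t=2.400: state=(0.540, 0.279, 0.182)
t=2.600: state=(0.499, 0.293, 0.208)
t=2.800: state=(0.460, 0.305, 0.235)
t=3.000: state=(0.423, 0.315, 0.263)
t=3.200: state=(0.387, 0.321, 0.292)
t=3.400: state=(0.355, 0.324, 0.321)
t=3.600: state=(0.325, 0.325, 0.351)
t=3.800: state=(0.297, 0.323, 0.380)
t=4.000: state=(0.272, 0.319, 0.409)
t=4.200: state=(0.250, 0.313, 0.438)
t=4.400: state=(0.229, 0.305, 0.466)
t=4.600: state=(0.211, 0.296, 0.493)
t=4.800: state=(0.195, 0.285, 0.519)
t=5.000: state=(0.181, 0.274, 0.545)
t=5.200: state=(0.168, 0.263, 0.569)
t=5.400: state=(0.157, 0.251, 0.593)
t=5.600: state=(0.147, 0.239, 0.615)
t=5.780: state=(0.138, 0.228, 0.634)
compare at T: S=0.138, I=0.228, R=0.634

largest component: R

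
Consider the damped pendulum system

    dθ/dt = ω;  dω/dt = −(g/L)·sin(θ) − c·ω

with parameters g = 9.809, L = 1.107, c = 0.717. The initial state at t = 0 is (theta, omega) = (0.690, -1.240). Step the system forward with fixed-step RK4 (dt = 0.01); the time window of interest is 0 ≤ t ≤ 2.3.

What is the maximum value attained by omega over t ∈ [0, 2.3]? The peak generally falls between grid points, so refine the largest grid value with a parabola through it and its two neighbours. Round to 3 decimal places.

t=0.000: state=(0.690, -1.240)
step 1 (dt=0.01): k1=(-1.240, -4.751), k2=(-1.264, -4.692), k3=(-1.263, -4.691), k4=(-1.287, -4.631); state += dt/6·(k1+2k2+2k3+k4)
t=0.010: state=(0.677, -1.287)
t=0.020: state=(0.664, -1.333)
t=0.030: state=(0.651, -1.377)
continuing one RK4 step at a time; state shown every 10 steps (Δt=0.1):
t=0.100: state=(0.544, -1.650)
t=0.200: state=(0.365, -1.912)
t=0.300: state=(0.168, -2.004)
t=0.400: state=(-0.030, -1.922)
t=0.500: state=(-0.212, -1.684)
t=0.600: state=(-0.363, -1.322)
t=0.700: state=(-0.473, -0.880)
t=0.800: state=(-0.538, -0.402)
t=0.900: state=(-0.554, 0.072)
t=1.000: state=(-0.524, 0.509)
t=1.100: state=(-0.454, 0.878)
t=1.200: state=(-0.352, 1.154)
t=1.300: state=(-0.227, 1.318)
t=1.400: state=(-0.092, 1.363)
t=1.500: state=(0.041, 1.289)
t=1.600: state=(0.162, 1.111)
t=1.700: state=(0.261, 0.853)
t=1.800: state=(0.331, 0.542)
t=1.900: state=(0.368, 0.209)
t=2.000: state=(0.373, -0.117)
t=2.100: state=(0.346, -0.412)
t=2.200: state=(0.292, -0.653)
t=2.300: state=(0.218, -0.824)
largest grid value and its neighbours: omega(1.380)=1.36360, omega(1.390)=1.36380, omega(1.400)=1.36279
parabola through these three points peaks at t≈1.387 with omega≈1.36386

max omega = 1.364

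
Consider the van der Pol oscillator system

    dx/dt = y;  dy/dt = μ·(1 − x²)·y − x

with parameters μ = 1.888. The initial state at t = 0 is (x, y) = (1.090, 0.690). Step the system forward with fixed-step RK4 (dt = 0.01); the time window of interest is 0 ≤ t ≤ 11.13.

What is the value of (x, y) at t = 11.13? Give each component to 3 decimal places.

(x, y) = (-1.777, 0.399)

t=0.000: state=(1.090, 0.690)
step 1 (dt=0.01): k1=(0.690, -1.335), k2=(0.683, -1.346), k3=(0.683, -1.346), k4=(0.677, -1.356); state += dt/6·(k1+2k2+2k3+k4)
t=0.010: state=(1.097, 0.677)
t=0.020: state=(1.104, 0.663)
t=0.030: state=(1.110, 0.649)
continuing one RK4 step at a time; state shown every 50 steps (Δt=0.5):
t=0.500: state=(1.252, -0.025)
t=1.000: state=(1.109, -0.519)
t=1.500: state=(0.722, -1.098)
t=2.000: state=(-0.155, -2.688)
t=2.500: state=(-1.700, -2.041)
t=3.000: state=(-1.978, 0.179)
t=3.500: state=(-1.825, 0.375)
t=4.000: state=(-1.616, 0.463)
t=4.500: state=(-1.353, 0.607)
t=5.000: state=(-0.981, 0.935)
t=5.500: state=(-0.307, 1.974)
t=6.000: state=(1.203, 3.527)
t=6.500: state=(2.016, 0.116)
t=7.000: state=(1.917, -0.335)
t=7.500: state=(1.727, -0.418)
t=8.000: state=(1.495, -0.523)
t=8.500: state=(1.188, -0.731)
t=9.000: state=(0.709, -1.290)
t=9.500: state=(-0.316, -3.118)
t=10.000: state=(-1.847, -1.483)
t=10.500: state=(-1.991, 0.239)
t=11.000: state=(-1.828, 0.379)
t=11.130: state=(-1.777, 0.399)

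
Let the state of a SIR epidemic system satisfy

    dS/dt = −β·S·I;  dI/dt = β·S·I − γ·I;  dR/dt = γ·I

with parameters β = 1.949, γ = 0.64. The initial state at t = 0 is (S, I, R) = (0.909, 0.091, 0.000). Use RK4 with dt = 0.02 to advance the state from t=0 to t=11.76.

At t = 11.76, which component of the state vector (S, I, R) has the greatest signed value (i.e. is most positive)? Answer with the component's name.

t=0.000: state=(0.909, 0.091, 0.000)
step 1 (dt=0.02): k1=(-0.161, 0.103, 0.058), k2=(-0.163, 0.104, 0.059), k3=(-0.163, 0.104, 0.059), k4=(-0.164, 0.105, 0.060); state += dt/6·(k1+2k2+2k3+k4)
t=0.020: state=(0.906, 0.093, 0.001)
t=0.040: state=(0.902, 0.095, 0.002)
t=0.060: state=(0.899, 0.097, 0.004)
continuing one RK4 step at a time; state shown every 25 steps (Δt=0.5):
t=0.500: state=(0.808, 0.153, 0.039)
t=1.000: state=(0.671, 0.229, 0.100)
t=1.500: state=(0.519, 0.297, 0.184)
t=2.000: state=(0.380, 0.334, 0.286)
t=2.500: state=(0.274, 0.332, 0.394)
t=3.000: state=(0.201, 0.303, 0.496)
t=3.500: state=(0.152, 0.261, 0.586)
t=4.000: state=(0.121, 0.216, 0.663)
t=4.500: state=(0.100, 0.175, 0.725)
t=5.000: state=(0.086, 0.139, 0.775)
t=5.500: state=(0.076, 0.109, 0.815)
t=6.000: state=(0.069, 0.085, 0.846)
t=6.500: state=(0.064, 0.066, 0.870)
t=7.000: state=(0.061, 0.051, 0.888)
t=7.500: state=(0.058, 0.039, 0.903)
t=8.000: state=(0.056, 0.030, 0.914)
t=8.500: state=(0.055, 0.023, 0.922)
t=9.000: state=(0.054, 0.018, 0.929)
t=9.500: state=(0.053, 0.013, 0.934)
t=10.000: state=(0.052, 0.010, 0.937)
t=10.500: state=(0.052, 0.008, 0.940)
t=11.000: state=(0.052, 0.006, 0.942)
t=11.500: state=(0.051, 0.005, 0.944)
t=11.760: state=(0.051, 0.004, 0.945)
compare at T: S=0.051, I=0.004, R=0.945

largest component: R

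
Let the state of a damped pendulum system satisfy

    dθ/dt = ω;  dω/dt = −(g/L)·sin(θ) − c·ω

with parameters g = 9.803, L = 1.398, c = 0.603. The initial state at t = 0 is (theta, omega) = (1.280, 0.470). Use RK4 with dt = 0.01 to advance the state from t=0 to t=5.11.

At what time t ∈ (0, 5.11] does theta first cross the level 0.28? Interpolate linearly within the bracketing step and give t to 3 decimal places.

t=0.000: state=(1.280, 0.470)
step 1 (dt=0.01): k1=(0.470, -7.001), k2=(0.435, -6.985), k3=(0.435, -6.984), k4=(0.400, -6.968); state += dt/6·(k1+2k2+2k3+k4)
t=0.010: state=(1.284, 0.400)
t=0.020: state=(1.288, 0.331)
t=0.030: state=(1.291, 0.261)
continuing one RK4 step at a time; state shown every 20 steps (Δt=0.2):
t=0.200: state=(1.239, -0.849)
t=0.400: state=(0.956, -1.934)
t=0.600: state=(0.494, -2.588)
t=0.680: state=(0.283, -2.673)
next step: t=0.690: state=(0.256, -2.676) — theta has crossed 0.28
linear interpolation between t=0.680 (0.28287) and t=0.690 (0.25612) → t≈0.681

t = 0.681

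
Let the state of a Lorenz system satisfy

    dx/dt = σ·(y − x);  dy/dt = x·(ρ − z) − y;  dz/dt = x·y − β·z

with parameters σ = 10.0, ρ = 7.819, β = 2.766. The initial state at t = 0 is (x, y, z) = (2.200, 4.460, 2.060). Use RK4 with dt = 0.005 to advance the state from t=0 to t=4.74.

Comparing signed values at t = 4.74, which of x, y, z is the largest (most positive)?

largest component: z

t=0.000: state=(2.200, 4.460, 2.060)
step 1 (dt=0.005): k1=(22.600, 8.210, 4.114), k2=(22.240, 8.491, 4.384), k3=(22.256, 8.484, 4.380), k4=(21.911, 8.758, 4.648); state += dt/6·(k1+2k2+2k3+k4)
t=0.005: state=(2.311, 4.502, 2.082)
t=0.010: state=(2.419, 4.548, 2.106)
t=0.015: state=(2.524, 4.595, 2.134)
continuing one RK4 step at a time; state shown every 40 steps (Δt=0.2):
t=0.200: state=(5.537, 6.883, 4.963)
t=0.400: state=(6.505, 5.875, 9.542)
t=0.600: state=(4.174, 3.006, 8.942)
t=0.800: state=(2.775, 2.524, 6.450)
t=1.000: state=(2.890, 3.201, 4.904)
t=1.200: state=(3.867, 4.490, 4.843)
t=1.400: state=(5.065, 5.516, 6.393)
t=1.600: state=(5.247, 4.964, 8.022)
t=1.800: state=(4.336, 3.856, 7.796)
t=2.000: state=(3.701, 3.573, 6.675)
t=2.200: state=(3.789, 3.978, 5.972)
t=2.400: state=(4.312, 4.601, 6.135)
t=2.600: state=(4.744, 4.844, 6.898)
t=2.800: state=(4.658, 4.494, 7.381)
t=3.000: state=(4.268, 4.089, 7.151)
t=3.200: state=(4.059, 4.038, 6.668)
t=3.400: state=(4.162, 4.270, 6.446)
t=3.600: state=(4.404, 4.514, 6.620)
t=3.800: state=(4.527, 4.531, 6.942)
t=4.000: state=(4.435, 4.355, 7.057)
t=4.200: state=(4.277, 4.215, 6.907)
t=4.400: state=(4.224, 4.233, 6.714)
t=4.600: state=(4.296, 4.349, 6.668)
t=4.740: state=(4.369, 4.415, 6.735)
compare at T: x=4.369, y=4.415, z=6.735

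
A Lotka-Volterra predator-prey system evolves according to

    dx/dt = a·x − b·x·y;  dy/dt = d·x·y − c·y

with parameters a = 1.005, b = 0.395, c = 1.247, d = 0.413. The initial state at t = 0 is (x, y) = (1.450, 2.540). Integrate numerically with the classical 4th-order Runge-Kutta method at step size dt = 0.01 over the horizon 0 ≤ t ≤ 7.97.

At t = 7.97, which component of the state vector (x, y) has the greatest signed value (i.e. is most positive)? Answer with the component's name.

t=0.000: state=(1.450, 2.540)
step 1 (dt=0.01): k1=(0.002, -1.646), k2=(0.007, -1.641), k3=(0.007, -1.641), k4=(0.012, -1.636); state += dt/6·(k1+2k2+2k3+k4)
t=0.010: state=(1.450, 2.524)
t=0.020: state=(1.450, 2.507)
t=0.030: state=(1.450, 2.491)
continuing one RK4 step at a time; state shown every 50 steps (Δt=0.5):
t=0.500: state=(1.560, 1.851)
t=1.000: state=(1.876, 1.410)
t=1.500: state=(2.410, 1.172)
t=2.000: state=(3.188, 1.115)
t=2.500: state=(4.179, 1.275)
t=3.000: state=(5.140, 1.798)
t=3.500: state=(5.391, 2.917)
t=4.000: state=(4.329, 4.354)
t=4.500: state=(2.814, 4.856)
t=5.000: state=(1.882, 4.178)
t=5.500: state=(1.508, 3.155)
t=6.000: state=(1.462, 2.289)
t=6.500: state=(1.640, 1.684)
t=7.000: state=(2.023, 1.313)
t=7.500: state=(2.634, 1.133)
t=7.970: state=(3.432, 1.132)
compare at T: x=3.432, y=1.132

largest component: x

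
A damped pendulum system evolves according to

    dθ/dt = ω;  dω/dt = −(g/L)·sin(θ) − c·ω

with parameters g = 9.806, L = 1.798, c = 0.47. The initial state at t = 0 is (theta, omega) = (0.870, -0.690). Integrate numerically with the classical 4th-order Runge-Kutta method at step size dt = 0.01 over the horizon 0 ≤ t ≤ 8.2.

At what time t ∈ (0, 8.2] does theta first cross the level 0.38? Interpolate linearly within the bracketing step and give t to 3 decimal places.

t=0.000: state=(0.870, -0.690)
step 1 (dt=0.01): k1=(-0.690, -3.844), k2=(-0.709, -3.823), k3=(-0.709, -3.823), k4=(-0.728, -3.801); state += dt/6·(k1+2k2+2k3+k4)
t=0.010: state=(0.863, -0.728)
t=0.020: state=(0.855, -0.766)
t=0.030: state=(0.848, -0.803)
t=0.380: state=(0.381, -1.716)
next step: t=0.390: state=(0.364, -1.727) — theta has crossed 0.38
linear interpolation between t=0.380 (0.38125) and t=0.390 (0.36404) → t≈0.381

t = 0.381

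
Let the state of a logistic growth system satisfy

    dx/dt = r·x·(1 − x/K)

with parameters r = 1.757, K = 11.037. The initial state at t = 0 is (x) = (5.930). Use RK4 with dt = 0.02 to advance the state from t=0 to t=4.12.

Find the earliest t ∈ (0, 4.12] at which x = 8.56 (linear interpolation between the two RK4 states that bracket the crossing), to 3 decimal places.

t=0.000: state=(5.930)
step 1 (dt=0.02): k1=(4.821), k2=(4.814), k3=(4.814), k4=(4.807); state += dt/6·(k1+2k2+2k3+k4)
t=0.020: state=(6.026)
t=0.040: state=(6.122)
t=0.060: state=(6.218)
continuing one RK4 step at a time; state shown every 10 steps (Δt=0.2):
t=0.200: state=(6.872)
t=0.400: state=(7.737)
t=0.600: state=(8.489)
t=0.620: state=(8.558)
next step: t=0.640: state=(8.624) — x has crossed 8.56
linear interpolation between t=0.620 (8.55750) and t=0.640 (8.62440) → t≈0.621

t = 0.621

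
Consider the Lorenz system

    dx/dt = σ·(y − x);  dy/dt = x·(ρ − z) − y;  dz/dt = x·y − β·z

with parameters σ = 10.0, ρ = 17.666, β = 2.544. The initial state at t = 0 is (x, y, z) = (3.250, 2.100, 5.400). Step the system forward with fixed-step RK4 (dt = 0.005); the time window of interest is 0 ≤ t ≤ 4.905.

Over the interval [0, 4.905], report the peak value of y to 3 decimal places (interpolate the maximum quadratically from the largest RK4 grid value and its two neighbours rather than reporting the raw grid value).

t=0.000: state=(3.250, 2.100, 5.400)
step 1 (dt=0.005): k1=(-11.500, 37.764, -6.913), k2=(-10.268, 37.373, -6.625), k3=(-10.309, 37.410, -6.623), k4=(-9.114, 37.051, -6.338); state += dt/6·(k1+2k2+2k3+k4)
t=0.005: state=(3.199, 2.287, 5.367)
t=0.010: state=(3.159, 2.471, 5.337)
t=0.015: state=(3.130, 2.652, 5.309)
continuing one RK4 step at a time; state shown every 40 steps (Δt=0.2):
t=0.200: state=(6.847, 10.777, 8.117)
t=0.400: state=(11.290, 8.180, 25.317)
t=0.600: state=(2.436, -0.174, 17.970)
t=0.800: state=(0.457, 0.344, 10.804)
t=1.000: state=(0.786, 1.213, 6.563)
t=1.200: state=(2.715, 4.526, 4.692)
t=1.400: state=(9.470, 13.979, 12.330)
t=1.600: state=(8.565, 2.837, 25.131)
t=1.800: state=(0.992, -0.385, 15.386)
t=2.000: state=(0.001, -0.102, 9.240)
t=2.200: state=(-0.139, -0.227, 5.557)
t=2.400: state=(-0.533, -0.912, 3.369)
t=2.600: state=(-2.345, -4.123, 2.557)
t=2.800: state=(-9.627, -14.913, 10.987)
t=3.000: state=(-8.712, -1.878, 26.208)
t=3.200: state=(-0.086, 1.433, 15.543)
t=3.400: state=(1.472, 2.141, 9.581)
t=3.600: state=(4.028, 6.238, 7.507)
t=3.800: state=(10.279, 12.904, 17.036)
t=4.000: state=(6.713, 2.414, 22.319)
t=4.200: state=(1.882, 1.227, 14.119)
t=4.400: state=(2.275, 3.176, 9.113)
t=4.600: state=(5.968, 8.938, 9.372)
t=4.800: state=(10.723, 10.050, 22.078)
t=4.905: state=(7.805, 3.795, 22.864)
largest grid value and its neighbours: y(1.430)=14.66716, y(1.435)=14.68747, y(1.440)=14.67643
parabola through these three points peaks at t≈1.436 with y≈14.68781

max y = 14.688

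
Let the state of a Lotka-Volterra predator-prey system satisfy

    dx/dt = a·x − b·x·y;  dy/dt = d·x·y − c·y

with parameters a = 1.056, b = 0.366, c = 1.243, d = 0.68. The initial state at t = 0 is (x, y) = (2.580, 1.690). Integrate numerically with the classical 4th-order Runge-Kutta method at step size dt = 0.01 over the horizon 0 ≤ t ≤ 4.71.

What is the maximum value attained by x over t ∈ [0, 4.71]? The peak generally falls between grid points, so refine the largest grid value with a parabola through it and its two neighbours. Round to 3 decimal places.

t=0.000: state=(2.580, 1.690)
step 1 (dt=0.01): k1=(1.129, 0.864), k2=(1.127, 0.873), k3=(1.127, 0.873), k4=(1.125, 0.882); state += dt/6·(k1+2k2+2k3+k4)
t=0.010: state=(2.591, 1.699)
t=0.020: state=(2.603, 1.708)
t=0.030: state=(2.614, 1.717)
continuing one RK4 step at a time; state shown every 20 steps (Δt=0.2):
t=0.200: state=(2.796, 1.900)
t=0.400: state=(2.974, 2.195)
t=0.600: state=(3.085, 2.587)
t=0.800: state=(3.099, 3.077)
t=1.000: state=(2.995, 3.637)
t=1.200: state=(2.776, 4.204)
t=1.400: state=(2.474, 4.688)
t=1.600: state=(2.141, 5.005)
t=1.800: state=(1.824, 5.109)
t=2.000: state=(1.554, 5.010)
t=2.200: state=(1.341, 4.754)
t=2.400: state=(1.185, 4.400)
t=2.600: state=(1.076, 3.999)
t=2.800: state=(1.007, 3.592)
t=3.000: state=(0.970, 3.203)
t=3.200: state=(0.960, 2.848)
t=3.400: state=(0.974, 2.532)
t=3.600: state=(1.010, 2.260)
t=3.800: state=(1.066, 2.029)
t=4.000: state=(1.144, 1.839)
t=4.200: state=(1.242, 1.686)
t=4.400: state=(1.362, 1.569)
t=4.600: state=(1.504, 1.487)
t=4.710: state=(1.593, 1.456)
largest grid value and its neighbours: x(0.720)=3.10712, x(0.730)=3.10715, x(0.740)=3.10689
parabola through these three points peaks at t≈0.726 with x≈3.10718

max x = 3.107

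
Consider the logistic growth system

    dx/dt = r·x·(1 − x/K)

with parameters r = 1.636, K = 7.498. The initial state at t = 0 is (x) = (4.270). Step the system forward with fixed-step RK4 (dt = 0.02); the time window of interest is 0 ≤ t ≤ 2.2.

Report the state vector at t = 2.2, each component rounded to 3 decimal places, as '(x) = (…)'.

(x) = (7.346)

t=0.000: state=(4.270)
step 1 (dt=0.02): k1=(3.007), k2=(3.000), k3=(3.000), k4=(2.993); state += dt/6·(k1+2k2+2k3+k4)
t=0.020: state=(4.330)
t=0.040: state=(4.390)
t=0.060: state=(4.449)
continuing one RK4 step at a time; state shown every 5 steps (Δt=0.1):
t=0.100: state=(4.567)
t=0.200: state=(4.853)
t=0.300: state=(5.126)
t=0.400: state=(5.383)
t=0.500: state=(5.622)
t=0.600: state=(5.843)
t=0.700: state=(6.044)
t=0.800: state=(6.226)
t=0.900: state=(6.390)
t=1.000: state=(6.536)
t=1.100: state=(6.665)
t=1.200: state=(6.778)
t=1.300: state=(6.878)
t=1.400: state=(6.965)
t=1.500: state=(7.041)
t=1.600: state=(7.106)
t=1.700: state=(7.162)
t=1.800: state=(7.211)
t=1.900: state=(7.253)
t=2.000: state=(7.289)
t=2.100: state=(7.320)
t=2.200: state=(7.346)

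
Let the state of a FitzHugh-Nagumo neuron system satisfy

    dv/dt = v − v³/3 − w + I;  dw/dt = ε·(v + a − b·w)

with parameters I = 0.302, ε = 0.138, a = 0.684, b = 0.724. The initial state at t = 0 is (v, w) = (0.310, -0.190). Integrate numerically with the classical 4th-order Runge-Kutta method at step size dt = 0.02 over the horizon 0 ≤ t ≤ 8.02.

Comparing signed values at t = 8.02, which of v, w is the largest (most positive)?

t=0.000: state=(0.310, -0.190)
step 1 (dt=0.02): k1=(0.792, 0.156), k2=(0.798, 0.157), k3=(0.798, 0.157), k4=(0.803, 0.158); state += dt/6·(k1+2k2+2k3+k4)
t=0.020: state=(0.326, -0.187)
t=0.040: state=(0.342, -0.184)
t=0.060: state=(0.359, -0.180)
continuing one RK4 step at a time; state shown every 25 steps (Δt=0.5):
t=0.500: state=(0.770, -0.099)
t=1.000: state=(1.264, 0.021)
t=1.500: state=(1.584, 0.163)
t=2.000: state=(1.691, 0.312)
t=2.500: state=(1.686, 0.457)
t=3.000: state=(1.638, 0.593)
t=3.500: state=(1.573, 0.718)
t=4.000: state=(1.499, 0.833)
t=4.500: state=(1.419, 0.936)
t=5.000: state=(1.331, 1.029)
t=5.500: state=(1.235, 1.112)
t=6.000: state=(1.127, 1.183)
t=6.500: state=(1.002, 1.243)
t=7.000: state=(0.848, 1.291)
t=7.500: state=(0.649, 1.325)
t=8.000: state=(0.367, 1.341)
t=8.020: state=(0.353, 1.341)
compare at T: v=0.353, w=1.341

largest component: w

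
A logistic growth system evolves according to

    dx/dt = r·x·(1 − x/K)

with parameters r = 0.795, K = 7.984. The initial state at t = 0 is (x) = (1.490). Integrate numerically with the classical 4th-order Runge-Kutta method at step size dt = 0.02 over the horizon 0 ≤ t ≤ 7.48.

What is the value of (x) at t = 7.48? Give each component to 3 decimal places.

(x) = (7.894)

t=0.000: state=(1.490)
step 1 (dt=0.02): k1=(0.963), k2=(0.968), k3=(0.968), k4=(0.973); state += dt/6·(k1+2k2+2k3+k4)
t=0.020: state=(1.509)
t=0.040: state=(1.529)
t=0.060: state=(1.549)
continuing one RK4 step at a time; state shown every 25 steps (Δt=0.5):
t=0.500: state=(2.032)
t=1.000: state=(2.690)
t=1.500: state=(3.438)
t=2.000: state=(4.227)
t=2.500: state=(4.999)
t=3.000: state=(5.697)
t=3.500: state=(6.288)
t=4.000: state=(6.759)
t=4.500: state=(7.117)
t=5.000: state=(7.380)
t=5.500: state=(7.568)
t=6.000: state=(7.699)
t=6.500: state=(7.791)
t=7.000: state=(7.853)
t=7.480: state=(7.894)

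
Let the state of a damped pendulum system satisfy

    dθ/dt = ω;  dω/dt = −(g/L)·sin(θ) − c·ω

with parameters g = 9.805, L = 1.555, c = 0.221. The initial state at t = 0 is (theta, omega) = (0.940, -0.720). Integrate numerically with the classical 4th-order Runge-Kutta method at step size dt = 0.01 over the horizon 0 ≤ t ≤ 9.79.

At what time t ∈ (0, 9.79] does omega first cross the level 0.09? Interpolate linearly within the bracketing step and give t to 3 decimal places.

t = 1.202

t=0.000: state=(0.940, -0.720)
step 1 (dt=0.01): k1=(-0.720, -4.933), k2=(-0.745, -4.914), k3=(-0.745, -4.914), k4=(-0.769, -4.894); state += dt/6·(k1+2k2+2k3+k4)
t=0.010: state=(0.933, -0.769)
t=0.020: state=(0.925, -0.818)
t=0.030: state=(0.916, -0.866)
continuing one RK4 step at a time; state shown every 50 steps (Δt=0.5):
t=0.500: state=(0.102, -2.227)
t=1.000: state=(-0.771, -0.864)
t=1.200: state=(-0.850, 0.081)
next step: t=1.210: state=(-0.849, 0.128) — omega has crossed 0.09
linear interpolation between t=1.200 (0.08086) and t=1.210 (0.12797) → t≈1.202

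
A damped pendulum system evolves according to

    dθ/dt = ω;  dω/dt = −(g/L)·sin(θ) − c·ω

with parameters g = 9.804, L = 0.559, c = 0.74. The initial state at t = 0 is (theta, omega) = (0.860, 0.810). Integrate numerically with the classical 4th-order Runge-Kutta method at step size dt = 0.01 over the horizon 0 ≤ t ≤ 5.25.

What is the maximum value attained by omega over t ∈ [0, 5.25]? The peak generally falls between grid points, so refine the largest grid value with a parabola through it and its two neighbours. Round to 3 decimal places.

max omega = 2.359

t=0.000: state=(0.860, 0.810)
step 1 (dt=0.01): k1=(0.810, -13.891), k2=(0.741, -13.886), k3=(0.741, -13.882), k4=(0.671, -13.872); state += dt/6·(k1+2k2+2k3+k4)
t=0.010: state=(0.867, 0.671)
t=0.020: state=(0.873, 0.533)
t=0.030: state=(0.878, 0.394)
continuing one RK4 step at a time; state shown every 20 steps (Δt=0.2):
t=0.200: state=(0.756, -1.748)
t=0.400: state=(0.242, -3.095)
t=0.600: state=(-0.345, -2.444)
t=0.800: state=(-0.646, -0.459)
t=1.000: state=(-0.531, 1.498)
t=1.200: state=(-0.121, 2.357)
t=1.400: state=(0.306, 1.680)
t=1.600: state=(0.490, 0.100)
t=1.800: state=(0.358, -1.319)
t=2.000: state=(0.028, -1.771)
t=2.200: state=(-0.273, -1.082)
t=2.400: state=(-0.367, 0.160)
t=2.600: state=(-0.227, 1.137)
t=2.800: state=(0.032, 1.295)
t=3.000: state=(0.236, 0.639)
t=3.200: state=(0.268, -0.312)
t=3.400: state=(0.132, -0.946)
t=3.600: state=(-0.065, -0.915)
t=3.800: state=(-0.196, -0.328)
t=4.000: state=(-0.189, 0.377)
t=4.200: state=(-0.067, 0.757)
t=4.400: state=(0.079, 0.620)
t=4.600: state=(0.156, 0.122)
t=4.800: state=(0.127, -0.382)
t=5.000: state=(0.024, -0.583)
t=5.200: state=(-0.079, -0.399)
t=5.250: state=(-0.097, -0.308)
largest grid value and its neighbours: omega(1.200)=2.35731, omega(1.210)=2.35895, omega(1.220)=2.35648
parabola through these three points peaks at t≈1.209 with omega≈2.35897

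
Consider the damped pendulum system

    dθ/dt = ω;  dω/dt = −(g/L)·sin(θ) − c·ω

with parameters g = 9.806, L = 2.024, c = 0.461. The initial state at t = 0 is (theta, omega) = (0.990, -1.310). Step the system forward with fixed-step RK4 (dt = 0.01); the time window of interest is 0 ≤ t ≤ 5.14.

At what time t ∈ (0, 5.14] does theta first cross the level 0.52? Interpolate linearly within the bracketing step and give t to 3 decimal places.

t=0.000: state=(0.990, -1.310)
step 1 (dt=0.01): k1=(-1.310, -3.447), k2=(-1.327, -3.421), k3=(-1.327, -3.421), k4=(-1.344, -3.395); state += dt/6·(k1+2k2+2k3+k4)
t=0.010: state=(0.977, -1.344)
t=0.020: state=(0.963, -1.378)
t=0.030: state=(0.949, -1.411)
continuing one RK4 step at a time; state shown every 20 steps (Δt=0.2):
t=0.200: state=(0.667, -1.878)
t=0.270: state=(0.531, -2.006)
next step: t=0.280: state=(0.510, -2.021) — theta has crossed 0.52
linear interpolation between t=0.270 (0.53061) and t=0.280 (0.51047) → t≈0.275

t = 0.275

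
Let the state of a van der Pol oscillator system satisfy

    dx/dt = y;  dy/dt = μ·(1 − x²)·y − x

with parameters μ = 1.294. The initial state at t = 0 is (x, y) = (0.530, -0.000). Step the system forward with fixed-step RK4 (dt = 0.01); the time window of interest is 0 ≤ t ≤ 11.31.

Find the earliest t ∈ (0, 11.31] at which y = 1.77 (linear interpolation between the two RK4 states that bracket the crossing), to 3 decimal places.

t = 4.226

t=0.000: state=(0.530, -0.000)
step 1 (dt=0.01): k1=(-0.000, -0.530), k2=(-0.003, -0.532), k3=(-0.003, -0.532), k4=(-0.005, -0.535); state += dt/6·(k1+2k2+2k3+k4)
t=0.010: state=(0.530, -0.005)
t=0.020: state=(0.530, -0.011)
t=0.030: state=(0.530, -0.016)
continuing one RK4 step at a time; state shown every 50 steps (Δt=0.5):
t=0.500: state=(0.453, -0.328)
t=1.000: state=(0.176, -0.816)
t=1.500: state=(-0.398, -1.489)
t=2.000: state=(-1.194, -1.412)
t=2.500: state=(-1.593, -0.196)
t=3.000: state=(-1.508, 0.437)
t=3.500: state=(-1.201, 0.787)
t=4.000: state=(-0.690, 1.327)
t=4.220: state=(-0.354, 1.756)
next step: t=4.230: state=(-0.336, 1.780) — y has crossed 1.77
linear interpolation between t=4.220 (1.75592) and t=4.230 (1.77952) → t≈4.226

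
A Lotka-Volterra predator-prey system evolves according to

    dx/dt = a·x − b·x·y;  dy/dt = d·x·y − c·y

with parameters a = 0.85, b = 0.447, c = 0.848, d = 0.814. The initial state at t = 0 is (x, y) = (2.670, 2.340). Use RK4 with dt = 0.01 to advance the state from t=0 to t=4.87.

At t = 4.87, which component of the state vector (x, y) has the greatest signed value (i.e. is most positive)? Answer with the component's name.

t=0.000: state=(2.670, 2.340)
step 1 (dt=0.01): k1=(-0.523, 3.101), k2=(-0.541, 3.117), k3=(-0.541, 3.117), k4=(-0.559, 3.132); state += dt/6·(k1+2k2+2k3+k4)
t=0.010: state=(2.665, 2.371)
t=0.020: state=(2.659, 2.403)
t=0.030: state=(2.653, 2.434)
continuing one RK4 step at a time; state shown every 20 steps (Δt=0.2):
t=0.200: state=(2.493, 3.013)
t=0.400: state=(2.186, 3.727)
t=0.600: state=(1.804, 4.355)
t=0.800: state=(1.419, 4.776)
t=1.000: state=(1.087, 4.938)
t=1.200: state=(0.830, 4.867)
t=1.400: state=(0.643, 4.627)
t=1.600: state=(0.511, 4.287)
t=1.800: state=(0.420, 3.902)
t=2.000: state=(0.358, 3.507)
t=2.200: state=(0.315, 3.126)
t=2.400: state=(0.287, 2.771)
t=2.600: state=(0.270, 2.447)
t=2.800: state=(0.260, 2.156)
t=3.000: state=(0.257, 1.898)
t=3.200: state=(0.260, 1.670)
t=3.400: state=(0.268, 1.472)
t=3.600: state=(0.281, 1.299)
t=3.800: state=(0.298, 1.149)
t=4.000: state=(0.321, 1.020)
t=4.200: state=(0.349, 0.909)
t=4.400: state=(0.383, 0.814)
t=4.600: state=(0.424, 0.734)
t=4.800: state=(0.472, 0.666)
t=4.870: state=(0.491, 0.645)
compare at T: x=0.491, y=0.645

largest component: y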